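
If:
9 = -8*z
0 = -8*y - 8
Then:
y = -1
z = -9/8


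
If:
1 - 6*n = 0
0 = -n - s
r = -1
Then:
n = 1/6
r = -1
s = -1/6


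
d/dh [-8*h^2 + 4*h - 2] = 4 - 16*h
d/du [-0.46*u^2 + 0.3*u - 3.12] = 0.3 - 0.92*u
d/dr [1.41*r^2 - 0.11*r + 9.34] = 2.82*r - 0.11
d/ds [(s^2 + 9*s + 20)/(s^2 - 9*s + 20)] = 18*(20 - s^2)/(s^4 - 18*s^3 + 121*s^2 - 360*s + 400)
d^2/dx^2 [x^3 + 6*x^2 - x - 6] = 6*x + 12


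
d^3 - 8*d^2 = d^2*(d - 8)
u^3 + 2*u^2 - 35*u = u*(u - 5)*(u + 7)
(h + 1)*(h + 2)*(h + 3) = h^3 + 6*h^2 + 11*h + 6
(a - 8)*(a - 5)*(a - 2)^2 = a^4 - 17*a^3 + 96*a^2 - 212*a + 160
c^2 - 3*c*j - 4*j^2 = (c - 4*j)*(c + j)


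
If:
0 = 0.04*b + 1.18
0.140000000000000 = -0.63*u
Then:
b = -29.50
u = -0.22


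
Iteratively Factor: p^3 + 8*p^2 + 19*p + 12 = (p + 3)*(p^2 + 5*p + 4) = (p + 1)*(p + 3)*(p + 4)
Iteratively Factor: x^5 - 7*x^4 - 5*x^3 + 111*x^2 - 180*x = (x)*(x^4 - 7*x^3 - 5*x^2 + 111*x - 180) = x*(x + 4)*(x^3 - 11*x^2 + 39*x - 45) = x*(x - 5)*(x + 4)*(x^2 - 6*x + 9) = x*(x - 5)*(x - 3)*(x + 4)*(x - 3)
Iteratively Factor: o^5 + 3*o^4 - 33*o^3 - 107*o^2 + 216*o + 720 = (o + 4)*(o^4 - o^3 - 29*o^2 + 9*o + 180) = (o - 5)*(o + 4)*(o^3 + 4*o^2 - 9*o - 36) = (o - 5)*(o + 3)*(o + 4)*(o^2 + o - 12) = (o - 5)*(o + 3)*(o + 4)^2*(o - 3)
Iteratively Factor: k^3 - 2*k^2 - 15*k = (k)*(k^2 - 2*k - 15) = k*(k + 3)*(k - 5)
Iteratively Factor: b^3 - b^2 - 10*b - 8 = (b + 2)*(b^2 - 3*b - 4) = (b - 4)*(b + 2)*(b + 1)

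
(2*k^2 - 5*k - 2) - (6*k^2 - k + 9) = -4*k^2 - 4*k - 11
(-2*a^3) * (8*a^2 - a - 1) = -16*a^5 + 2*a^4 + 2*a^3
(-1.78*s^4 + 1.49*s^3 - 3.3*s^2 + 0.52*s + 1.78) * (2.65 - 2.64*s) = 4.6992*s^5 - 8.6506*s^4 + 12.6605*s^3 - 10.1178*s^2 - 3.3212*s + 4.717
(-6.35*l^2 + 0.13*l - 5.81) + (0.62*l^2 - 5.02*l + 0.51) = -5.73*l^2 - 4.89*l - 5.3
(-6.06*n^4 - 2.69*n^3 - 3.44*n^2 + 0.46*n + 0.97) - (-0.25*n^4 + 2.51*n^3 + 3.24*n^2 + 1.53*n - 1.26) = -5.81*n^4 - 5.2*n^3 - 6.68*n^2 - 1.07*n + 2.23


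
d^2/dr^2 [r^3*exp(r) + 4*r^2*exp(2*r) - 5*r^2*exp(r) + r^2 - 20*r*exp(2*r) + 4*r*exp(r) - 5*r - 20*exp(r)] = r^3*exp(r) + 16*r^2*exp(2*r) + r^2*exp(r) - 48*r*exp(2*r) - 10*r*exp(r) - 72*exp(2*r) - 22*exp(r) + 2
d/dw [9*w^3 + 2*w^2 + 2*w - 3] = 27*w^2 + 4*w + 2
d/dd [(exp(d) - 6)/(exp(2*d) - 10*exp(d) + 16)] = (-2*(exp(d) - 6)*(exp(d) - 5) + exp(2*d) - 10*exp(d) + 16)*exp(d)/(exp(2*d) - 10*exp(d) + 16)^2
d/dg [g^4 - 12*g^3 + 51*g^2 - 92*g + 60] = 4*g^3 - 36*g^2 + 102*g - 92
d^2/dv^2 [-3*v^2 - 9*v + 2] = -6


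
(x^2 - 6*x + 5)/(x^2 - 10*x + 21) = (x^2 - 6*x + 5)/(x^2 - 10*x + 21)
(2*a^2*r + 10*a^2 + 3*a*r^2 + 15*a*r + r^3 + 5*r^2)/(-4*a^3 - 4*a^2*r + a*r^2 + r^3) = (r + 5)/(-2*a + r)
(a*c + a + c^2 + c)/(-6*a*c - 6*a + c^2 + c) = (-a - c)/(6*a - c)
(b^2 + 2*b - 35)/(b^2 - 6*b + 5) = (b + 7)/(b - 1)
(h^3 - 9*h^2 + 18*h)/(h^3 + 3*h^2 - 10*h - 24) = h*(h - 6)/(h^2 + 6*h + 8)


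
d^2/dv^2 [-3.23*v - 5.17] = 0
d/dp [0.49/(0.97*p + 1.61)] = -0.4753/(0.97*p + 1.61)^2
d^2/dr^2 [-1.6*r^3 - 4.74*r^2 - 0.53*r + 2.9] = -9.6*r - 9.48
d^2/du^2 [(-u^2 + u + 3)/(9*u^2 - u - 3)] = 144*(u^3 + 9*u^2 + 1)/(729*u^6 - 243*u^5 - 702*u^4 + 161*u^3 + 234*u^2 - 27*u - 27)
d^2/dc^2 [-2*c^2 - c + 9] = -4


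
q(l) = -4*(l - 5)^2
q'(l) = 40 - 8*l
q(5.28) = -0.31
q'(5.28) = -2.24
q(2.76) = -20.07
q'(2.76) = 17.92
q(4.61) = -0.61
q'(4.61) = 3.12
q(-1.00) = -144.00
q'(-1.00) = 48.00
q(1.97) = -36.72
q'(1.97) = 24.24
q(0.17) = -93.32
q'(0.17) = 38.64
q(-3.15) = -265.69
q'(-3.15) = 65.20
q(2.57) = -23.62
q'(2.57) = 19.44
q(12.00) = -196.00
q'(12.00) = -56.00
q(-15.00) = -1600.00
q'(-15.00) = 160.00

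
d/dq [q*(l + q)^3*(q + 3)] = (l + q)^2*(q*(l + q) + 3*q*(q + 3) + (l + q)*(q + 3))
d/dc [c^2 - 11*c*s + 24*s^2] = 2*c - 11*s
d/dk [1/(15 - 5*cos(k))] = -sin(k)/(5*(cos(k) - 3)^2)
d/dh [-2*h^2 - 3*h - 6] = -4*h - 3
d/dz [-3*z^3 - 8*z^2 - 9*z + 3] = -9*z^2 - 16*z - 9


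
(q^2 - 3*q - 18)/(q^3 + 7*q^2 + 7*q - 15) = (q - 6)/(q^2 + 4*q - 5)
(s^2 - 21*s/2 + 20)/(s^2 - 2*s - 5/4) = 2*(s - 8)/(2*s + 1)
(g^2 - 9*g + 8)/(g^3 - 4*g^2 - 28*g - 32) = (g - 1)/(g^2 + 4*g + 4)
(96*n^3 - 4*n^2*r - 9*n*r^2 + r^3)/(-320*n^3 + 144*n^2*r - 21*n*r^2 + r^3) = (-12*n^2 - n*r + r^2)/(40*n^2 - 13*n*r + r^2)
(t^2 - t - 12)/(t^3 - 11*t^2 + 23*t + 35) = (t^2 - t - 12)/(t^3 - 11*t^2 + 23*t + 35)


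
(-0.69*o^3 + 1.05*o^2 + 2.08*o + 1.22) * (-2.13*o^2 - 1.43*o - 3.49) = 1.4697*o^5 - 1.2498*o^4 - 3.5238*o^3 - 9.2375*o^2 - 9.0038*o - 4.2578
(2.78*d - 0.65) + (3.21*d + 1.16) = 5.99*d + 0.51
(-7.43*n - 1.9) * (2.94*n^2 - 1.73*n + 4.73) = -21.8442*n^3 + 7.2679*n^2 - 31.8569*n - 8.987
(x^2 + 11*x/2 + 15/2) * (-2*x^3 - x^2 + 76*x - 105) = -2*x^5 - 12*x^4 + 111*x^3/2 + 611*x^2/2 - 15*x/2 - 1575/2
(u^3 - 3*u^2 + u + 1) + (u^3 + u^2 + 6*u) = 2*u^3 - 2*u^2 + 7*u + 1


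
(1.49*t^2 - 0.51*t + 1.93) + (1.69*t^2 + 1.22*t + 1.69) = 3.18*t^2 + 0.71*t + 3.62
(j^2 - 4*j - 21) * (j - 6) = j^3 - 10*j^2 + 3*j + 126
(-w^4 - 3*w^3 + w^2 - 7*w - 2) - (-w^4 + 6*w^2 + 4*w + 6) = -3*w^3 - 5*w^2 - 11*w - 8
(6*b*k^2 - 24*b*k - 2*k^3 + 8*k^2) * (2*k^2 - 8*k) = 12*b*k^4 - 96*b*k^3 + 192*b*k^2 - 4*k^5 + 32*k^4 - 64*k^3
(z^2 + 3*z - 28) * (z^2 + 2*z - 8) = z^4 + 5*z^3 - 30*z^2 - 80*z + 224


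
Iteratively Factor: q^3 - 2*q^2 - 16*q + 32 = (q + 4)*(q^2 - 6*q + 8) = (q - 2)*(q + 4)*(q - 4)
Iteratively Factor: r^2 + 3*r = (r + 3)*(r)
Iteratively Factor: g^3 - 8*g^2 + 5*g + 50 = (g - 5)*(g^2 - 3*g - 10) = (g - 5)^2*(g + 2)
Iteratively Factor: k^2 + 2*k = (k + 2)*(k)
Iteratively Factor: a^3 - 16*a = (a - 4)*(a^2 + 4*a) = (a - 4)*(a + 4)*(a)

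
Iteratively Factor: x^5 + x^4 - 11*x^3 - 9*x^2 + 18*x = (x)*(x^4 + x^3 - 11*x^2 - 9*x + 18) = x*(x + 3)*(x^3 - 2*x^2 - 5*x + 6) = x*(x - 3)*(x + 3)*(x^2 + x - 2) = x*(x - 3)*(x + 2)*(x + 3)*(x - 1)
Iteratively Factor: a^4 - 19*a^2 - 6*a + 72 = (a + 3)*(a^3 - 3*a^2 - 10*a + 24) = (a - 4)*(a + 3)*(a^2 + a - 6) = (a - 4)*(a + 3)^2*(a - 2)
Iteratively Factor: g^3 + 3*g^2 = (g)*(g^2 + 3*g) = g*(g + 3)*(g)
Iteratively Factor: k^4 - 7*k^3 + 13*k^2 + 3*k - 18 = (k - 2)*(k^3 - 5*k^2 + 3*k + 9) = (k - 2)*(k + 1)*(k^2 - 6*k + 9) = (k - 3)*(k - 2)*(k + 1)*(k - 3)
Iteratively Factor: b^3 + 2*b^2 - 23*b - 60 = (b + 4)*(b^2 - 2*b - 15) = (b - 5)*(b + 4)*(b + 3)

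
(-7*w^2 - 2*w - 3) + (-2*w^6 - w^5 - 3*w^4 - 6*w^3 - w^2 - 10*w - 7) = -2*w^6 - w^5 - 3*w^4 - 6*w^3 - 8*w^2 - 12*w - 10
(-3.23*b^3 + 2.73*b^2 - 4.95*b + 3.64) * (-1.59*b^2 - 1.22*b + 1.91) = 5.1357*b^5 - 0.4001*b^4 - 1.6294*b^3 + 5.4657*b^2 - 13.8953*b + 6.9524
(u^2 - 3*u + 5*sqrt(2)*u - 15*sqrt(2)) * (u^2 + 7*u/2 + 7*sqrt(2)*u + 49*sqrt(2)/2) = u^4 + u^3/2 + 12*sqrt(2)*u^3 + 6*sqrt(2)*u^2 + 119*u^2/2 - 126*sqrt(2)*u + 35*u - 735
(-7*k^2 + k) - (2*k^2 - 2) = -9*k^2 + k + 2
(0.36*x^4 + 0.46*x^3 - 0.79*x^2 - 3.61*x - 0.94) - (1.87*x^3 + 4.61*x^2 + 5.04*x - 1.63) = 0.36*x^4 - 1.41*x^3 - 5.4*x^2 - 8.65*x + 0.69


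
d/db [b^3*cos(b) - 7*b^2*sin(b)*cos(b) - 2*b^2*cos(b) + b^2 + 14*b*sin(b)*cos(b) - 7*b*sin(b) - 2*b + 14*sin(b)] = -b^3*sin(b) + 2*b^2*sin(b) + 3*b^2*cos(b) - 7*b^2*cos(2*b) - 7*b*sin(2*b) - 11*b*cos(b) + 14*b*cos(2*b) + 2*b - 7*sin(b) + 7*sin(2*b) + 14*cos(b) - 2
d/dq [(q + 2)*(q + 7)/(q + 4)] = (q^2 + 8*q + 22)/(q^2 + 8*q + 16)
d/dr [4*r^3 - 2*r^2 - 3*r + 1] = 12*r^2 - 4*r - 3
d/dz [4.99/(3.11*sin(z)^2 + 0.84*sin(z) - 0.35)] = -(31.0378*sin(z) + 4.1916)*cos(z)/(3.11*sin(z)^2 + 0.84*sin(z) - 0.35)^2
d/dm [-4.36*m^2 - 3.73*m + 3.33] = -8.72*m - 3.73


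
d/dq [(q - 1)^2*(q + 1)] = (q - 1)*(3*q + 1)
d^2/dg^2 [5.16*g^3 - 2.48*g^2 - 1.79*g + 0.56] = 30.96*g - 4.96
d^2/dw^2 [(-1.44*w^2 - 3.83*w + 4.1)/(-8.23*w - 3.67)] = (-5.6843418860808e-14*w^2 - 747.982754)/(557.441767*w^3 + 745.739229*w^2 + 332.547141*w + 49.430863)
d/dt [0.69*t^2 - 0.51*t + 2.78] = 1.38*t - 0.51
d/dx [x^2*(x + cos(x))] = x*(-x*sin(x) + 3*x + 2*cos(x))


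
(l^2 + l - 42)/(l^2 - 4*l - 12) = (l + 7)/(l + 2)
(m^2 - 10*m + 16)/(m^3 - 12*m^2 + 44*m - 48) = (m - 8)/(m^2 - 10*m + 24)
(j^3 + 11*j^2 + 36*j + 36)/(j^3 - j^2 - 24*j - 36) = (j + 6)/(j - 6)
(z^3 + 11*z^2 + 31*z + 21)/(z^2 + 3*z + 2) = (z^2 + 10*z + 21)/(z + 2)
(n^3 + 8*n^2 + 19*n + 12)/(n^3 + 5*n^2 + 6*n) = (n^2 + 5*n + 4)/(n*(n + 2))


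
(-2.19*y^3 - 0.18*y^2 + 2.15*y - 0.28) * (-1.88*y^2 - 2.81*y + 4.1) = 4.1172*y^5 + 6.4923*y^4 - 12.5152*y^3 - 6.2531*y^2 + 9.6018*y - 1.148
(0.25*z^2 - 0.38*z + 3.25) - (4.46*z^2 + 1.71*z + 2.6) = -4.21*z^2 - 2.09*z + 0.65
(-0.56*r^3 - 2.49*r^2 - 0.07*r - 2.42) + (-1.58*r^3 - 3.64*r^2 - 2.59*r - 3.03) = -2.14*r^3 - 6.13*r^2 - 2.66*r - 5.45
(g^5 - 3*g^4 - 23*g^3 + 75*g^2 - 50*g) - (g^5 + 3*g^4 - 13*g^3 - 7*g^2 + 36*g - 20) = -6*g^4 - 10*g^3 + 82*g^2 - 86*g + 20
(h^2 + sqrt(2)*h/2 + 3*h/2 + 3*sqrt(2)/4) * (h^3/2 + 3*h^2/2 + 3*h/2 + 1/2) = h^5/2 + sqrt(2)*h^4/4 + 9*h^4/4 + 9*sqrt(2)*h^3/8 + 15*h^3/4 + 15*sqrt(2)*h^2/8 + 11*h^2/4 + 3*h/4 + 11*sqrt(2)*h/8 + 3*sqrt(2)/8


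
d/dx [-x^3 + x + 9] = 1 - 3*x^2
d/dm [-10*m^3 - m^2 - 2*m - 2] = -30*m^2 - 2*m - 2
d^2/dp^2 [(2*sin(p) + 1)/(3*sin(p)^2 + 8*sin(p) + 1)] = 2*(-9*sin(p)^5 + 6*sin(p)^4 + 9*sin(p)^2 + 57*sin(p) + 45)/(3*sin(p)^2 + 8*sin(p) + 1)^3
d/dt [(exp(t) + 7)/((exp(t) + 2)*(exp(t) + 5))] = (-exp(2*t) - 14*exp(t) - 39)*exp(t)/(exp(4*t) + 14*exp(3*t) + 69*exp(2*t) + 140*exp(t) + 100)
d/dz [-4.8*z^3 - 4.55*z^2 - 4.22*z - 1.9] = -14.4*z^2 - 9.1*z - 4.22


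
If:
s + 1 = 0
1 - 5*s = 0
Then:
No Solution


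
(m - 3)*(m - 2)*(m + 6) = m^3 + m^2 - 24*m + 36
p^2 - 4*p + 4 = (p - 2)^2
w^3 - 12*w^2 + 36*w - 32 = (w - 8)*(w - 2)^2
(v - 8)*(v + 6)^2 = v^3 + 4*v^2 - 60*v - 288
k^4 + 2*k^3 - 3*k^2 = k^2*(k - 1)*(k + 3)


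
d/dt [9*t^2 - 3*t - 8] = 18*t - 3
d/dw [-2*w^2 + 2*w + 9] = 2 - 4*w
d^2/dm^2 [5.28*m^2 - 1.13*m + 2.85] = 10.5600000000000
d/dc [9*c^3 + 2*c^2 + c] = 27*c^2 + 4*c + 1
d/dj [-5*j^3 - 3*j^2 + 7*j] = -15*j^2 - 6*j + 7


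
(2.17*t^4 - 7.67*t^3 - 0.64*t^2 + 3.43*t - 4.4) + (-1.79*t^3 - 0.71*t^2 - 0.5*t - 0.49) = 2.17*t^4 - 9.46*t^3 - 1.35*t^2 + 2.93*t - 4.89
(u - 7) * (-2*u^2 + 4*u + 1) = -2*u^3 + 18*u^2 - 27*u - 7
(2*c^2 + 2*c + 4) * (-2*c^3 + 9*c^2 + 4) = -4*c^5 + 14*c^4 + 10*c^3 + 44*c^2 + 8*c + 16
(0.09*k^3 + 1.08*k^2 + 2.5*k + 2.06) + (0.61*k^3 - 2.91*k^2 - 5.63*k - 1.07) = 0.7*k^3 - 1.83*k^2 - 3.13*k + 0.99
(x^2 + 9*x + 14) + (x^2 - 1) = 2*x^2 + 9*x + 13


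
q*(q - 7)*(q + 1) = q^3 - 6*q^2 - 7*q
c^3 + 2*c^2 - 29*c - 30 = (c - 5)*(c + 1)*(c + 6)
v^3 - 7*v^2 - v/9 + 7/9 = (v - 7)*(v - 1/3)*(v + 1/3)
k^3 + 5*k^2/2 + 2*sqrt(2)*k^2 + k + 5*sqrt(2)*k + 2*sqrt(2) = (k + 1/2)*(k + 2)*(k + 2*sqrt(2))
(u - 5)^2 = u^2 - 10*u + 25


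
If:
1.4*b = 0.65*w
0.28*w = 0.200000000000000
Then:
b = 0.33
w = 0.71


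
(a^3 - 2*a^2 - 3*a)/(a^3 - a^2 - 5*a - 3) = a/(a + 1)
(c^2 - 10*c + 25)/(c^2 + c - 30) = (c - 5)/(c + 6)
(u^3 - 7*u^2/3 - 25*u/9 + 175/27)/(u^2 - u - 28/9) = (9*u^2 - 25)/(3*(3*u + 4))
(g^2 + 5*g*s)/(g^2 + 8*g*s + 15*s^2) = g/(g + 3*s)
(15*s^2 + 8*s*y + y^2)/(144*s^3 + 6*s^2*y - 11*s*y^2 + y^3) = (5*s + y)/(48*s^2 - 14*s*y + y^2)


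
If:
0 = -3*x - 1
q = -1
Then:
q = -1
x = -1/3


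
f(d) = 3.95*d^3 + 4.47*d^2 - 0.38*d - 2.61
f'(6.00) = 479.86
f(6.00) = 1009.23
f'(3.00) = 133.09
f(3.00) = 143.13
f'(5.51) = 408.65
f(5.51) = 791.78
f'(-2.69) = 61.32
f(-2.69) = -46.13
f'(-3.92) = 146.67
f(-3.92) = -170.37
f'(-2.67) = 60.23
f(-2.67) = -44.91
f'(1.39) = 34.94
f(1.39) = 16.11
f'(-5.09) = 261.13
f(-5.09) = -405.76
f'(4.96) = 335.49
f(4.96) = 587.47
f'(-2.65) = 59.15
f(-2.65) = -43.72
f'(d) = 11.85*d^2 + 8.94*d - 0.38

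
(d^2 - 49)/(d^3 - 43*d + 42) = (d - 7)/(d^2 - 7*d + 6)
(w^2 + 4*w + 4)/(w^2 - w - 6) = (w + 2)/(w - 3)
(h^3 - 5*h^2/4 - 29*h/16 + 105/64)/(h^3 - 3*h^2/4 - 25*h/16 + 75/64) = (4*h - 7)/(4*h - 5)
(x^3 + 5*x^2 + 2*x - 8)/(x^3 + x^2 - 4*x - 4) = (x^2 + 3*x - 4)/(x^2 - x - 2)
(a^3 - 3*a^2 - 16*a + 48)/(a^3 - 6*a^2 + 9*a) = (a^2 - 16)/(a*(a - 3))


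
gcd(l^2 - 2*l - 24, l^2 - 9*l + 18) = l - 6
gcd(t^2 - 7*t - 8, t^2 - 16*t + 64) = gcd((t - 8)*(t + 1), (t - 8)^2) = t - 8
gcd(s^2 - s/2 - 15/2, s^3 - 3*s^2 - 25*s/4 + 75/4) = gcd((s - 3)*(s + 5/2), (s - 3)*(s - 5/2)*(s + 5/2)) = s^2 - s/2 - 15/2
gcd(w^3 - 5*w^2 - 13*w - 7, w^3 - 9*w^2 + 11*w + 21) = w^2 - 6*w - 7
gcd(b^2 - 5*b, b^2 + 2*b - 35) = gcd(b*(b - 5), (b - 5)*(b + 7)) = b - 5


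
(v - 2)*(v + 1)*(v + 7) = v^3 + 6*v^2 - 9*v - 14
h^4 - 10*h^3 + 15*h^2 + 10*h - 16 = (h - 8)*(h - 2)*(h - 1)*(h + 1)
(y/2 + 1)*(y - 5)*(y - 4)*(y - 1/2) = y^4/2 - 15*y^3/4 + 11*y^2/4 + 39*y/2 - 10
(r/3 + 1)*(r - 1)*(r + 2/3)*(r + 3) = r^4/3 + 17*r^3/9 + 19*r^2/9 - 7*r/3 - 2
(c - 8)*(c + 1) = c^2 - 7*c - 8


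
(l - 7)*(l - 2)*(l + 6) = l^3 - 3*l^2 - 40*l + 84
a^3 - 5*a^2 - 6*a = a*(a - 6)*(a + 1)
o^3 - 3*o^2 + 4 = (o - 2)^2*(o + 1)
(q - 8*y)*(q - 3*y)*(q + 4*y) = q^3 - 7*q^2*y - 20*q*y^2 + 96*y^3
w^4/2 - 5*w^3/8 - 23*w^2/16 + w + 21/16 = (w/2 + 1/2)*(w - 7/4)*(w - 3/2)*(w + 1)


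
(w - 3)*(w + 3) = w^2 - 9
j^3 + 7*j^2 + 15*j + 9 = (j + 1)*(j + 3)^2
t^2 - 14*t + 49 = (t - 7)^2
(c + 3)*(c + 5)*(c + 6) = c^3 + 14*c^2 + 63*c + 90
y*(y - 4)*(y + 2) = y^3 - 2*y^2 - 8*y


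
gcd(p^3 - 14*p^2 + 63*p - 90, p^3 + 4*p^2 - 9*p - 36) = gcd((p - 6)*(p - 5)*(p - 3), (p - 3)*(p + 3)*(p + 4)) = p - 3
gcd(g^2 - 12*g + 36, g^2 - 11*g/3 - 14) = g - 6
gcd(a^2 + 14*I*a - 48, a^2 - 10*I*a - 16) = 1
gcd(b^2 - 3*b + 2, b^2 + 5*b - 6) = b - 1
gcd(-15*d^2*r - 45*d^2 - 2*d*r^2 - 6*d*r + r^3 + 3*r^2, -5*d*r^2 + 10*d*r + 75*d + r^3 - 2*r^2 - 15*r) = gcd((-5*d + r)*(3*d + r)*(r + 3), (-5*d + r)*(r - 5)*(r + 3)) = -5*d*r - 15*d + r^2 + 3*r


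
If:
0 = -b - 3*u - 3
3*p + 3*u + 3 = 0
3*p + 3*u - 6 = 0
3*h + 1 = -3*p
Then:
No Solution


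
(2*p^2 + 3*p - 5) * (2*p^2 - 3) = 4*p^4 + 6*p^3 - 16*p^2 - 9*p + 15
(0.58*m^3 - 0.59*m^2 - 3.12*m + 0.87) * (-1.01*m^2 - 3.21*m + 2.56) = -0.5858*m^5 - 1.2659*m^4 + 6.5299*m^3 + 7.6261*m^2 - 10.7799*m + 2.2272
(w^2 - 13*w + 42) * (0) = 0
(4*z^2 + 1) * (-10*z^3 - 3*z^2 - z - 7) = -40*z^5 - 12*z^4 - 14*z^3 - 31*z^2 - z - 7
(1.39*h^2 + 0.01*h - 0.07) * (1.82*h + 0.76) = 2.5298*h^3 + 1.0746*h^2 - 0.1198*h - 0.0532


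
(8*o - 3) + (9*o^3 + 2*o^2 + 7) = 9*o^3 + 2*o^2 + 8*o + 4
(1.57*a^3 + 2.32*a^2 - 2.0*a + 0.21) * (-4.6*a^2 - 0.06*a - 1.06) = -7.222*a^5 - 10.7662*a^4 + 7.3966*a^3 - 3.3052*a^2 + 2.1074*a - 0.2226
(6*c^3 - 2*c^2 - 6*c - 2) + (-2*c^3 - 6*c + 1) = 4*c^3 - 2*c^2 - 12*c - 1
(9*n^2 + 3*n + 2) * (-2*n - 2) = -18*n^3 - 24*n^2 - 10*n - 4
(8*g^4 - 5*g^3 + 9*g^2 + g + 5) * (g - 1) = 8*g^5 - 13*g^4 + 14*g^3 - 8*g^2 + 4*g - 5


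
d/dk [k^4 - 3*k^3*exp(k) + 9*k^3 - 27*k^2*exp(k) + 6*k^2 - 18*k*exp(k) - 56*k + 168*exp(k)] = -3*k^3*exp(k) + 4*k^3 - 36*k^2*exp(k) + 27*k^2 - 72*k*exp(k) + 12*k + 150*exp(k) - 56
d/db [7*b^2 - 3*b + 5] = 14*b - 3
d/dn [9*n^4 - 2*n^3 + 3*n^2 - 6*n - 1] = 36*n^3 - 6*n^2 + 6*n - 6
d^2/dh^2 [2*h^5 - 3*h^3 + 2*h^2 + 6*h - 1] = 40*h^3 - 18*h + 4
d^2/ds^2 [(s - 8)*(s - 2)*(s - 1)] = 6*s - 22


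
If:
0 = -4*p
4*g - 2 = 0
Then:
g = 1/2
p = 0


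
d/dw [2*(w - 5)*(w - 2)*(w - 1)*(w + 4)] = 8*w^3 - 24*w^2 - 60*w + 116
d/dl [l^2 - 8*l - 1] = 2*l - 8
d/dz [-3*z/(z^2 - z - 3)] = 3*(z^2 + 3)/(z^4 - 2*z^3 - 5*z^2 + 6*z + 9)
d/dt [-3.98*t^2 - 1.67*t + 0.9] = -7.96*t - 1.67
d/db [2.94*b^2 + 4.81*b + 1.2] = 5.88*b + 4.81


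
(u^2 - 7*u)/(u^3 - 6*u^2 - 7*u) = 1/(u + 1)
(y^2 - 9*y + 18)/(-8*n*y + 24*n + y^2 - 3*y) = (y - 6)/(-8*n + y)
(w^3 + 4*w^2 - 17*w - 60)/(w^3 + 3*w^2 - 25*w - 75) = (w - 4)/(w - 5)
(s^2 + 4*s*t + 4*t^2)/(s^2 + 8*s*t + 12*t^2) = (s + 2*t)/(s + 6*t)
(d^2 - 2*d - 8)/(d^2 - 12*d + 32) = (d + 2)/(d - 8)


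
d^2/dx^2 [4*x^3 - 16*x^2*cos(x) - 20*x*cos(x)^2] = 16*x^2*cos(x) + 64*x*sin(x) + 40*x*cos(2*x) + 24*x + 40*sin(2*x) - 32*cos(x)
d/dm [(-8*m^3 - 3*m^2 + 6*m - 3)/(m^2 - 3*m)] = (-8*m^4 + 48*m^3 + 3*m^2 + 6*m - 9)/(m^2*(m^2 - 6*m + 9))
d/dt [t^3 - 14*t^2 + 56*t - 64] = 3*t^2 - 28*t + 56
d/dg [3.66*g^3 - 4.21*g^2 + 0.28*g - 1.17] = 10.98*g^2 - 8.42*g + 0.28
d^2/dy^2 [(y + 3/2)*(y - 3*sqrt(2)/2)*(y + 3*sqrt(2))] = 6*y + 3 + 3*sqrt(2)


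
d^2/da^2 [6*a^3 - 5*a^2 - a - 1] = 36*a - 10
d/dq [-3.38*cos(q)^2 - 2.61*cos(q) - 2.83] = (6.76*cos(q) + 2.61)*sin(q)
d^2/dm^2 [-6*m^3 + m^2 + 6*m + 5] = 2 - 36*m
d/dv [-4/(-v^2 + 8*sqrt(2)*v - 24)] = 8*(-v + 4*sqrt(2))/(v^2 - 8*sqrt(2)*v + 24)^2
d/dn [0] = 0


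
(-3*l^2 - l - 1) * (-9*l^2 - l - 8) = 27*l^4 + 12*l^3 + 34*l^2 + 9*l + 8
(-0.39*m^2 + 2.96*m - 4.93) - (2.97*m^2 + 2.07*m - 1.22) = -3.36*m^2 + 0.89*m - 3.71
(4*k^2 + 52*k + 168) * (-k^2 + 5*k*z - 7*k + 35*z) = -4*k^4 + 20*k^3*z - 80*k^3 + 400*k^2*z - 532*k^2 + 2660*k*z - 1176*k + 5880*z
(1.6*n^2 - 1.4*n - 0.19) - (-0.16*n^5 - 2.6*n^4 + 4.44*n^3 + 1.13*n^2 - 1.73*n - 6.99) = 0.16*n^5 + 2.6*n^4 - 4.44*n^3 + 0.47*n^2 + 0.33*n + 6.8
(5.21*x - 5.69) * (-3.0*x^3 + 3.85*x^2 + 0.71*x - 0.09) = -15.63*x^4 + 37.1285*x^3 - 18.2074*x^2 - 4.5088*x + 0.5121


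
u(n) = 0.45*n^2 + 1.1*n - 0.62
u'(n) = 0.9*n + 1.1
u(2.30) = 4.29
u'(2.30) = 3.17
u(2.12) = 3.73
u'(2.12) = 3.01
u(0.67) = 0.32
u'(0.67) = 1.70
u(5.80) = 20.90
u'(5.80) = 6.32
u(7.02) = 29.28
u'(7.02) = 7.42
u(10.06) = 55.99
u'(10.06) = 10.15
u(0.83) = 0.60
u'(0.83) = 1.85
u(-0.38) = -0.97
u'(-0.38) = 0.76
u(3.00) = 6.73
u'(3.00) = 3.80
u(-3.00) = 0.13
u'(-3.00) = -1.60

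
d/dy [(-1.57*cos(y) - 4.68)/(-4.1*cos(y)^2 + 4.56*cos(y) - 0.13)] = (6.437*cos(y)^2 + 38.376*cos(y) - 21.5449)*sin(y)/(16.81*cos(y)^4 - 37.392*cos(y)^3 + 21.8596*cos(y)^2 - 1.1856*cos(y) + 0.0169)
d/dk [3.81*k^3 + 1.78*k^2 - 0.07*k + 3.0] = 11.43*k^2 + 3.56*k - 0.07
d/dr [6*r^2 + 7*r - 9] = 12*r + 7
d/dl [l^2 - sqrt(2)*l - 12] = 2*l - sqrt(2)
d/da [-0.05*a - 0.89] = -0.0500000000000000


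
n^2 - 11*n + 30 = (n - 6)*(n - 5)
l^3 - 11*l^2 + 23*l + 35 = (l - 7)*(l - 5)*(l + 1)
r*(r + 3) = r^2 + 3*r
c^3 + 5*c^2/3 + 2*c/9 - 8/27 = (c - 1/3)*(c + 2/3)*(c + 4/3)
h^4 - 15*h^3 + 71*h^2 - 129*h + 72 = (h - 8)*(h - 3)^2*(h - 1)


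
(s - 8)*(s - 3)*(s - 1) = s^3 - 12*s^2 + 35*s - 24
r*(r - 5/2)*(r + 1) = r^3 - 3*r^2/2 - 5*r/2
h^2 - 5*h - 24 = (h - 8)*(h + 3)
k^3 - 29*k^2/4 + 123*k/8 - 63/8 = (k - 7/2)*(k - 3)*(k - 3/4)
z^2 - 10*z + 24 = (z - 6)*(z - 4)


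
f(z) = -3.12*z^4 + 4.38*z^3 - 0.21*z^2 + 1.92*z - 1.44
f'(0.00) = 1.92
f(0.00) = -1.44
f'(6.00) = -2223.24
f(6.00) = -3094.92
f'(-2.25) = 211.54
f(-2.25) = -136.68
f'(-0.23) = 2.86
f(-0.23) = -1.95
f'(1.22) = -1.70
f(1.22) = 1.63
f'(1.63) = -17.90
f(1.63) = -1.92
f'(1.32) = -4.44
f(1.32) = 1.33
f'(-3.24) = 565.69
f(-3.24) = -502.66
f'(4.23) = -709.32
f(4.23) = -664.45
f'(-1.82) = 121.45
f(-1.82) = -66.27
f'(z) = -12.48*z^3 + 13.14*z^2 - 0.42*z + 1.92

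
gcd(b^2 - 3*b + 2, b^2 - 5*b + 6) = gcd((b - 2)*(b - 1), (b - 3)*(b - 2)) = b - 2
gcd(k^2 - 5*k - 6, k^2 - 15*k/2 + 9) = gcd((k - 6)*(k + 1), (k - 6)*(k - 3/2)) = k - 6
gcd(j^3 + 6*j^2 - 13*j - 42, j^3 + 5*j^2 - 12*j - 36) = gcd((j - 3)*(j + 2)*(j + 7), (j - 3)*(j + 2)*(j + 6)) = j^2 - j - 6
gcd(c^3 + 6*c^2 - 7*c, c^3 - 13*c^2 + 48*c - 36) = c - 1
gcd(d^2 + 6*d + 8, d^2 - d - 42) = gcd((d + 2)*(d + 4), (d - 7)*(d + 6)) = 1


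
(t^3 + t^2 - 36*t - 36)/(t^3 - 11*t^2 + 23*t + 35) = (t^2 - 36)/(t^2 - 12*t + 35)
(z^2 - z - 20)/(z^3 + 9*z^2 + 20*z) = (z - 5)/(z*(z + 5))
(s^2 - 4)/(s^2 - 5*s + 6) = (s + 2)/(s - 3)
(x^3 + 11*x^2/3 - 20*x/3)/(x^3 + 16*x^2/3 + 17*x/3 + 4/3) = x*(3*x^2 + 11*x - 20)/(3*x^3 + 16*x^2 + 17*x + 4)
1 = 1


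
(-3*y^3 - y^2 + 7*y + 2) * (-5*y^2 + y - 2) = 15*y^5 + 2*y^4 - 30*y^3 - y^2 - 12*y - 4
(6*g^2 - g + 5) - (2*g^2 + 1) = 4*g^2 - g + 4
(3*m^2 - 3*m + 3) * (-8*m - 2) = -24*m^3 + 18*m^2 - 18*m - 6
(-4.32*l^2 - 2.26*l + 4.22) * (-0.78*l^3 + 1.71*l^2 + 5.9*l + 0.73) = 3.3696*l^5 - 5.6244*l^4 - 32.6442*l^3 - 9.2714*l^2 + 23.2482*l + 3.0806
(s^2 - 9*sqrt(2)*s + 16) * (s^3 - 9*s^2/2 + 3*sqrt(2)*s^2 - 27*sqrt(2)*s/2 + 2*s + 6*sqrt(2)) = s^5 - 6*sqrt(2)*s^4 - 9*s^4/2 - 36*s^3 + 27*sqrt(2)*s^3 + 36*sqrt(2)*s^2 + 171*s^2 - 216*sqrt(2)*s - 76*s + 96*sqrt(2)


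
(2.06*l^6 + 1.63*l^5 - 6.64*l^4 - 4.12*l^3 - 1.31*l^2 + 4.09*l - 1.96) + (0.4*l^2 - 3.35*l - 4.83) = 2.06*l^6 + 1.63*l^5 - 6.64*l^4 - 4.12*l^3 - 0.91*l^2 + 0.74*l - 6.79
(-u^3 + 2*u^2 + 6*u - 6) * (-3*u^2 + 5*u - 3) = 3*u^5 - 11*u^4 - 5*u^3 + 42*u^2 - 48*u + 18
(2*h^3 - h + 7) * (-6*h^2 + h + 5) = -12*h^5 + 2*h^4 + 16*h^3 - 43*h^2 + 2*h + 35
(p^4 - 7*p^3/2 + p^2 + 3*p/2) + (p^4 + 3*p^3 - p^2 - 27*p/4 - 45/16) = 2*p^4 - p^3/2 - 21*p/4 - 45/16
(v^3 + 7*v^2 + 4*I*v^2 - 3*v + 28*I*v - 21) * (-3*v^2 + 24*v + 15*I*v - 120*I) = -3*v^5 + 3*v^4 + 3*I*v^4 + 117*v^3 - 3*I*v^3 + 51*v^2 - 213*I*v^2 + 2856*v + 45*I*v + 2520*I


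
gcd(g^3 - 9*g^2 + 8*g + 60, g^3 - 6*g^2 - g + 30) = g^2 - 3*g - 10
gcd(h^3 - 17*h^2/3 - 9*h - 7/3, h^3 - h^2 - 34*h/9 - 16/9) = h + 1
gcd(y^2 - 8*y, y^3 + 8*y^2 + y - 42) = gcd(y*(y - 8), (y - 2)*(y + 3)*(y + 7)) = 1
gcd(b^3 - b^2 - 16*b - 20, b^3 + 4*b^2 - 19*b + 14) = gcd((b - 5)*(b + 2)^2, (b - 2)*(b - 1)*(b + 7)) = 1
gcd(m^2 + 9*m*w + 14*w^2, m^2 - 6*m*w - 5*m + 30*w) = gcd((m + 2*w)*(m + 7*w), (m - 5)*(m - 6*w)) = 1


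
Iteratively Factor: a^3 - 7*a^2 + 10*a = (a - 2)*(a^2 - 5*a) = a*(a - 2)*(a - 5)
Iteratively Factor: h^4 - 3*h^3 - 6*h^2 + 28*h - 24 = (h - 2)*(h^3 - h^2 - 8*h + 12) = (h - 2)^2*(h^2 + h - 6) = (h - 2)^3*(h + 3)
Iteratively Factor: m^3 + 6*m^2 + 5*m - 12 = (m - 1)*(m^2 + 7*m + 12) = (m - 1)*(m + 3)*(m + 4)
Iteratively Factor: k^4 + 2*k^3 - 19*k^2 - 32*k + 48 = (k - 1)*(k^3 + 3*k^2 - 16*k - 48) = (k - 1)*(k + 4)*(k^2 - k - 12) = (k - 1)*(k + 3)*(k + 4)*(k - 4)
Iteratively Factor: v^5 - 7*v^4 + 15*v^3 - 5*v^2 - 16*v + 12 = (v - 2)*(v^4 - 5*v^3 + 5*v^2 + 5*v - 6) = (v - 3)*(v - 2)*(v^3 - 2*v^2 - v + 2) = (v - 3)*(v - 2)*(v + 1)*(v^2 - 3*v + 2) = (v - 3)*(v - 2)*(v - 1)*(v + 1)*(v - 2)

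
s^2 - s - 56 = (s - 8)*(s + 7)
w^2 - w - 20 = (w - 5)*(w + 4)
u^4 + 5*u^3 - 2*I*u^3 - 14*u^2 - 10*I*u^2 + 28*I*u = u*(u - 2)*(u + 7)*(u - 2*I)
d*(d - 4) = d^2 - 4*d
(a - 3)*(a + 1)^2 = a^3 - a^2 - 5*a - 3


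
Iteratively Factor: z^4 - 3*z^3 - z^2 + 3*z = (z - 1)*(z^3 - 2*z^2 - 3*z) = z*(z - 1)*(z^2 - 2*z - 3) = z*(z - 1)*(z + 1)*(z - 3)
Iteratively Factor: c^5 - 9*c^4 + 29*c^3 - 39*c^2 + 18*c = (c)*(c^4 - 9*c^3 + 29*c^2 - 39*c + 18) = c*(c - 3)*(c^3 - 6*c^2 + 11*c - 6) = c*(c - 3)*(c - 1)*(c^2 - 5*c + 6) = c*(c - 3)^2*(c - 1)*(c - 2)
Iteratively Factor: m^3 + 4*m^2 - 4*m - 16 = (m + 2)*(m^2 + 2*m - 8) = (m + 2)*(m + 4)*(m - 2)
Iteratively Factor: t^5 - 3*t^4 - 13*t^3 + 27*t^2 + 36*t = (t)*(t^4 - 3*t^3 - 13*t^2 + 27*t + 36) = t*(t + 1)*(t^3 - 4*t^2 - 9*t + 36) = t*(t - 3)*(t + 1)*(t^2 - t - 12) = t*(t - 4)*(t - 3)*(t + 1)*(t + 3)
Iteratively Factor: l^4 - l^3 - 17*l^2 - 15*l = (l + 3)*(l^3 - 4*l^2 - 5*l) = (l + 1)*(l + 3)*(l^2 - 5*l) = (l - 5)*(l + 1)*(l + 3)*(l)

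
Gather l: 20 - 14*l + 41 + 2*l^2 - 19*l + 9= 2*l^2 - 33*l + 70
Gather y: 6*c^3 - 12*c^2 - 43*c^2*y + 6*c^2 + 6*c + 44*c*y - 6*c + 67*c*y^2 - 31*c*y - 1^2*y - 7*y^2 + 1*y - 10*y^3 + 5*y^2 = 6*c^3 - 6*c^2 - 10*y^3 + y^2*(67*c - 2) + y*(-43*c^2 + 13*c)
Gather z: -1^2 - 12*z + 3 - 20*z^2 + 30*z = -20*z^2 + 18*z + 2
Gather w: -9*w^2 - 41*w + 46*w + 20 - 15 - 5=-9*w^2 + 5*w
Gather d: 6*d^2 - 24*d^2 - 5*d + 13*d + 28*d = -18*d^2 + 36*d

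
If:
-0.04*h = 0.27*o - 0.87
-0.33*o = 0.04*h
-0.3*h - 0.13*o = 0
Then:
No Solution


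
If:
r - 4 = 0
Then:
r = 4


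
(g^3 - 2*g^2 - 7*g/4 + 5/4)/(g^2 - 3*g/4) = (4*g^3 - 8*g^2 - 7*g + 5)/(g*(4*g - 3))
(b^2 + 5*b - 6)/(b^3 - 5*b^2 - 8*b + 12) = (b + 6)/(b^2 - 4*b - 12)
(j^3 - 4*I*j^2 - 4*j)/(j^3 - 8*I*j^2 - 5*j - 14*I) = j*(j - 2*I)/(j^2 - 6*I*j + 7)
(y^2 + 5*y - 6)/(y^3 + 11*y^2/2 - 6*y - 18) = 2*(y - 1)/(2*y^2 - y - 6)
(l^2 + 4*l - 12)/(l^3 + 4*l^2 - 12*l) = 1/l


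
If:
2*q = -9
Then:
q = -9/2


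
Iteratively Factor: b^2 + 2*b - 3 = (b - 1)*(b + 3)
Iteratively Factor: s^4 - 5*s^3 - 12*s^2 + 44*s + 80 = (s + 2)*(s^3 - 7*s^2 + 2*s + 40) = (s - 4)*(s + 2)*(s^2 - 3*s - 10) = (s - 5)*(s - 4)*(s + 2)*(s + 2)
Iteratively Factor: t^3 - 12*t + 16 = (t + 4)*(t^2 - 4*t + 4) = (t - 2)*(t + 4)*(t - 2)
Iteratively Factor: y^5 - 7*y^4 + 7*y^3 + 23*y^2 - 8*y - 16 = (y + 1)*(y^4 - 8*y^3 + 15*y^2 + 8*y - 16) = (y - 4)*(y + 1)*(y^3 - 4*y^2 - y + 4) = (y - 4)*(y + 1)^2*(y^2 - 5*y + 4) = (y - 4)*(y - 1)*(y + 1)^2*(y - 4)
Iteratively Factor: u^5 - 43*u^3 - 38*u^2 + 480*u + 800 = (u + 4)*(u^4 - 4*u^3 - 27*u^2 + 70*u + 200) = (u - 5)*(u + 4)*(u^3 + u^2 - 22*u - 40) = (u - 5)*(u + 4)^2*(u^2 - 3*u - 10) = (u - 5)*(u + 2)*(u + 4)^2*(u - 5)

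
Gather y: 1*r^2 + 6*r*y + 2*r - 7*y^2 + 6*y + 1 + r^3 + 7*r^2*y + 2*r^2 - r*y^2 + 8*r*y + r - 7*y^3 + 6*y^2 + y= r^3 + 3*r^2 + 3*r - 7*y^3 + y^2*(-r - 1) + y*(7*r^2 + 14*r + 7) + 1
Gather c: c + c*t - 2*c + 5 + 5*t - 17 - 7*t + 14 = c*(t - 1) - 2*t + 2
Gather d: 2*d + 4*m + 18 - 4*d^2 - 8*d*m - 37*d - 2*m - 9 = -4*d^2 + d*(-8*m - 35) + 2*m + 9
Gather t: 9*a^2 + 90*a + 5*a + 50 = 9*a^2 + 95*a + 50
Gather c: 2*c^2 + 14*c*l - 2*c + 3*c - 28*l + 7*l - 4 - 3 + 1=2*c^2 + c*(14*l + 1) - 21*l - 6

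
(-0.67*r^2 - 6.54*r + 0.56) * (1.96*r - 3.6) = -1.3132*r^3 - 10.4064*r^2 + 24.6416*r - 2.016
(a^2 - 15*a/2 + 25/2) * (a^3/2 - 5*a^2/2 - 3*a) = a^5/2 - 25*a^4/4 + 22*a^3 - 35*a^2/4 - 75*a/2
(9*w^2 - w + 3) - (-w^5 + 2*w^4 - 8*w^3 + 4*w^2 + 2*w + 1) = w^5 - 2*w^4 + 8*w^3 + 5*w^2 - 3*w + 2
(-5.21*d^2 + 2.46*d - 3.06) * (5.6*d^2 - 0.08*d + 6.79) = -29.176*d^4 + 14.1928*d^3 - 52.7087*d^2 + 16.9482*d - 20.7774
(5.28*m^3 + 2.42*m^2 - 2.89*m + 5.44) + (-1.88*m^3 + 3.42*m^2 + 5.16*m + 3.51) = 3.4*m^3 + 5.84*m^2 + 2.27*m + 8.95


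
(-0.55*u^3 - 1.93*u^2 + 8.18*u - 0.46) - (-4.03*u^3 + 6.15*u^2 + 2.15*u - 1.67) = 3.48*u^3 - 8.08*u^2 + 6.03*u + 1.21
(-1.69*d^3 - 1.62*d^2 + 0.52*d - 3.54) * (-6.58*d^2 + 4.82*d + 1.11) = 11.1202*d^5 + 2.5138*d^4 - 13.1059*d^3 + 24.0014*d^2 - 16.4856*d - 3.9294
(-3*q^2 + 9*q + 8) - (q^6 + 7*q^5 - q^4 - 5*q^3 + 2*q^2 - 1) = -q^6 - 7*q^5 + q^4 + 5*q^3 - 5*q^2 + 9*q + 9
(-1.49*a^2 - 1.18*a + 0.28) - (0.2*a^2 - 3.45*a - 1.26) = -1.69*a^2 + 2.27*a + 1.54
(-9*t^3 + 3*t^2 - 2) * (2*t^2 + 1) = -18*t^5 + 6*t^4 - 9*t^3 - t^2 - 2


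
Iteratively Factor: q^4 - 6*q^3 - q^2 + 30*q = (q - 3)*(q^3 - 3*q^2 - 10*q) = (q - 5)*(q - 3)*(q^2 + 2*q) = q*(q - 5)*(q - 3)*(q + 2)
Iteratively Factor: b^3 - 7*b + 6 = (b + 3)*(b^2 - 3*b + 2) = (b - 2)*(b + 3)*(b - 1)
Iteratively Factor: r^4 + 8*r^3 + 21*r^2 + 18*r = (r)*(r^3 + 8*r^2 + 21*r + 18) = r*(r + 3)*(r^2 + 5*r + 6) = r*(r + 3)^2*(r + 2)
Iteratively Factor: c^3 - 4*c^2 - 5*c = (c - 5)*(c^2 + c) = c*(c - 5)*(c + 1)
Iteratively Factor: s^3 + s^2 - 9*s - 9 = (s + 1)*(s^2 - 9) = (s - 3)*(s + 1)*(s + 3)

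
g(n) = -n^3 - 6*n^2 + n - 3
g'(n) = -3*n^2 - 12*n + 1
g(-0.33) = -3.95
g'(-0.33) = 4.63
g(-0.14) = -3.25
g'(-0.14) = 2.62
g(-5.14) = -30.86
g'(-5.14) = -16.58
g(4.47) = -207.73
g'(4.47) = -112.58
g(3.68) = -130.41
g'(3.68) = -83.79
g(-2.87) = -31.65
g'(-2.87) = 10.73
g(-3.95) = -38.94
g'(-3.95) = 1.59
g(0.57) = -4.56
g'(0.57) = -6.81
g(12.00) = -2583.00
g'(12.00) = -575.00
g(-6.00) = -9.00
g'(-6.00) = -35.00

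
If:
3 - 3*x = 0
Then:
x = 1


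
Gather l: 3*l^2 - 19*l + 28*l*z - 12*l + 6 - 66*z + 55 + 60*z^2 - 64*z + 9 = 3*l^2 + l*(28*z - 31) + 60*z^2 - 130*z + 70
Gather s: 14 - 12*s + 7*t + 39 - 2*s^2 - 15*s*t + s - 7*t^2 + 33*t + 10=-2*s^2 + s*(-15*t - 11) - 7*t^2 + 40*t + 63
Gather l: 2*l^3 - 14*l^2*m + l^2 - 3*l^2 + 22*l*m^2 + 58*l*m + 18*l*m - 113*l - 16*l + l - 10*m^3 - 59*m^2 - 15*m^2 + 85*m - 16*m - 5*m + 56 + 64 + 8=2*l^3 + l^2*(-14*m - 2) + l*(22*m^2 + 76*m - 128) - 10*m^3 - 74*m^2 + 64*m + 128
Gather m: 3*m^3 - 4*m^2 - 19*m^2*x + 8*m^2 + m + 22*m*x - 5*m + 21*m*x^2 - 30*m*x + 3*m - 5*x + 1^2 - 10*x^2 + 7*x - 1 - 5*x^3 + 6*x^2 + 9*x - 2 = 3*m^3 + m^2*(4 - 19*x) + m*(21*x^2 - 8*x - 1) - 5*x^3 - 4*x^2 + 11*x - 2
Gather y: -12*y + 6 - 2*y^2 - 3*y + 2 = -2*y^2 - 15*y + 8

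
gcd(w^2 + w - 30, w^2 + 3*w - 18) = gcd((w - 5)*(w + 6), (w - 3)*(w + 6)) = w + 6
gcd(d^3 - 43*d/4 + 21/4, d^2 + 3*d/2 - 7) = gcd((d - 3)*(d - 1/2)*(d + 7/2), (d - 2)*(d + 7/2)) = d + 7/2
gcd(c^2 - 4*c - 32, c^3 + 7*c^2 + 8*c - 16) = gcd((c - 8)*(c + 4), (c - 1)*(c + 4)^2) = c + 4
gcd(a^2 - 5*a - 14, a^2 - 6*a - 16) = a + 2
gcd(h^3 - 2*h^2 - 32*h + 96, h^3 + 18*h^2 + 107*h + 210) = h + 6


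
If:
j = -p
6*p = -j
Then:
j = 0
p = 0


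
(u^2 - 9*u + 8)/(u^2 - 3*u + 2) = (u - 8)/(u - 2)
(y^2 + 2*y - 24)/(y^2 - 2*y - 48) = (y - 4)/(y - 8)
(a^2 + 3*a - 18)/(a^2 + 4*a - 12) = (a - 3)/(a - 2)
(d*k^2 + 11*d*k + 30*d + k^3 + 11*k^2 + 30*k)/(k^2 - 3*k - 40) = (d*k + 6*d + k^2 + 6*k)/(k - 8)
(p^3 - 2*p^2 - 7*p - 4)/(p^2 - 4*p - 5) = (p^2 - 3*p - 4)/(p - 5)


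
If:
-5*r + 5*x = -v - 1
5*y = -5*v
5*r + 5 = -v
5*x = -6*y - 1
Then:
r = -7/8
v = -5/8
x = -19/20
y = 5/8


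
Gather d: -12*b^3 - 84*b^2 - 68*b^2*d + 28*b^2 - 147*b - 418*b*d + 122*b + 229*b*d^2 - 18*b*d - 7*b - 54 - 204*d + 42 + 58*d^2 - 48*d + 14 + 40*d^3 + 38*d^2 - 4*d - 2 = -12*b^3 - 56*b^2 - 32*b + 40*d^3 + d^2*(229*b + 96) + d*(-68*b^2 - 436*b - 256)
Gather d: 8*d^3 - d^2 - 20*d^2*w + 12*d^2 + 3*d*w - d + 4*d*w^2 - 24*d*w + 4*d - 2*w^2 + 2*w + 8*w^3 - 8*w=8*d^3 + d^2*(11 - 20*w) + d*(4*w^2 - 21*w + 3) + 8*w^3 - 2*w^2 - 6*w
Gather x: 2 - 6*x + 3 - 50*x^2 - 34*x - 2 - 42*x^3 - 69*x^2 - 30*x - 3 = -42*x^3 - 119*x^2 - 70*x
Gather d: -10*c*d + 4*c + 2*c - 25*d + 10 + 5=6*c + d*(-10*c - 25) + 15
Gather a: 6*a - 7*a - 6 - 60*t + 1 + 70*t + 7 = -a + 10*t + 2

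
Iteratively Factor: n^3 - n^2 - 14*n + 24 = (n - 2)*(n^2 + n - 12) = (n - 2)*(n + 4)*(n - 3)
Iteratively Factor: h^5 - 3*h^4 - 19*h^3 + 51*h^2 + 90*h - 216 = (h - 2)*(h^4 - h^3 - 21*h^2 + 9*h + 108) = (h - 3)*(h - 2)*(h^3 + 2*h^2 - 15*h - 36) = (h - 3)*(h - 2)*(h + 3)*(h^2 - h - 12) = (h - 3)*(h - 2)*(h + 3)^2*(h - 4)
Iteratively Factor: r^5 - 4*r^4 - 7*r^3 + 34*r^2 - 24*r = (r - 2)*(r^4 - 2*r^3 - 11*r^2 + 12*r) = r*(r - 2)*(r^3 - 2*r^2 - 11*r + 12) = r*(r - 2)*(r + 3)*(r^2 - 5*r + 4) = r*(r - 2)*(r - 1)*(r + 3)*(r - 4)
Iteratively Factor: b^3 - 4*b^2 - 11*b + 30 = (b + 3)*(b^2 - 7*b + 10) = (b - 5)*(b + 3)*(b - 2)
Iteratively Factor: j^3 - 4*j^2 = (j)*(j^2 - 4*j) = j^2*(j - 4)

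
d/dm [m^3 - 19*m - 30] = 3*m^2 - 19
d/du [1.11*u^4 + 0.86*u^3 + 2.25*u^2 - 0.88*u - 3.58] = 4.44*u^3 + 2.58*u^2 + 4.5*u - 0.88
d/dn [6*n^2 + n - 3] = 12*n + 1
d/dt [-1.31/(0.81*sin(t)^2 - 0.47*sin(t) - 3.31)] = (2.1222*sin(t) - 0.6157)*cos(t)/(-0.81*sin(t)^2 + 0.47*sin(t) + 3.31)^2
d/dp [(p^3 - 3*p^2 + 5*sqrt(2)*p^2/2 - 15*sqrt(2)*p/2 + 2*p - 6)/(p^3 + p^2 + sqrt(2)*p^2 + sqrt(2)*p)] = (-3*sqrt(2)*p^4 + 8*p^4 - 8*p^3 + 34*sqrt(2)*p^3 + 5*sqrt(2)*p^2 + 72*p^2 + 24*p + 24*sqrt(2)*p + 12*sqrt(2))/(2*p^2*(p^4 + 2*p^3 + 2*sqrt(2)*p^3 + 3*p^2 + 4*sqrt(2)*p^2 + 2*sqrt(2)*p + 4*p + 2))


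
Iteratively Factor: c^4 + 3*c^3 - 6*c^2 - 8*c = (c - 2)*(c^3 + 5*c^2 + 4*c) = (c - 2)*(c + 4)*(c^2 + c) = c*(c - 2)*(c + 4)*(c + 1)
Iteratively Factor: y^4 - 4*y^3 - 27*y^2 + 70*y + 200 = (y + 2)*(y^3 - 6*y^2 - 15*y + 100) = (y - 5)*(y + 2)*(y^2 - y - 20) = (y - 5)^2*(y + 2)*(y + 4)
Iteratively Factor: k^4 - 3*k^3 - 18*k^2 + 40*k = (k + 4)*(k^3 - 7*k^2 + 10*k) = (k - 2)*(k + 4)*(k^2 - 5*k) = (k - 5)*(k - 2)*(k + 4)*(k)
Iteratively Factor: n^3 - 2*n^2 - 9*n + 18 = (n - 2)*(n^2 - 9) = (n - 2)*(n + 3)*(n - 3)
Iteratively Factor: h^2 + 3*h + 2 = (h + 1)*(h + 2)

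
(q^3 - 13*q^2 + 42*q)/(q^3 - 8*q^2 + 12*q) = (q - 7)/(q - 2)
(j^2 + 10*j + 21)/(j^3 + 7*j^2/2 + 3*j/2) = 2*(j + 7)/(j*(2*j + 1))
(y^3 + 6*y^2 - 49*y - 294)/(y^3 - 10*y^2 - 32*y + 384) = (y^2 - 49)/(y^2 - 16*y + 64)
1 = 1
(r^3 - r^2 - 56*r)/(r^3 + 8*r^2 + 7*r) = (r - 8)/(r + 1)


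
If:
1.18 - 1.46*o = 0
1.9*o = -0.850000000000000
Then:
No Solution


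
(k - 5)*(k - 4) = k^2 - 9*k + 20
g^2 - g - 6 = (g - 3)*(g + 2)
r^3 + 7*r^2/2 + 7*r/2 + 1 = (r + 1/2)*(r + 1)*(r + 2)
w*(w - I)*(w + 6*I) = w^3 + 5*I*w^2 + 6*w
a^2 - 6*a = a*(a - 6)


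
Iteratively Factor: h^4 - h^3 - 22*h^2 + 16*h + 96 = (h - 4)*(h^3 + 3*h^2 - 10*h - 24) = (h - 4)*(h + 2)*(h^2 + h - 12) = (h - 4)*(h - 3)*(h + 2)*(h + 4)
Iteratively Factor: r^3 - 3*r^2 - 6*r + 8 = (r - 1)*(r^2 - 2*r - 8) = (r - 4)*(r - 1)*(r + 2)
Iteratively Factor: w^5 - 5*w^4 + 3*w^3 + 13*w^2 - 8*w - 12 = (w + 1)*(w^4 - 6*w^3 + 9*w^2 + 4*w - 12) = (w + 1)^2*(w^3 - 7*w^2 + 16*w - 12) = (w - 2)*(w + 1)^2*(w^2 - 5*w + 6) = (w - 2)^2*(w + 1)^2*(w - 3)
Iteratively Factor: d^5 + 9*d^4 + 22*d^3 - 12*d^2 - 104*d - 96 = (d - 2)*(d^4 + 11*d^3 + 44*d^2 + 76*d + 48) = (d - 2)*(d + 2)*(d^3 + 9*d^2 + 26*d + 24) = (d - 2)*(d + 2)^2*(d^2 + 7*d + 12) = (d - 2)*(d + 2)^2*(d + 3)*(d + 4)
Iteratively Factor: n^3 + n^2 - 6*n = (n - 2)*(n^2 + 3*n) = (n - 2)*(n + 3)*(n)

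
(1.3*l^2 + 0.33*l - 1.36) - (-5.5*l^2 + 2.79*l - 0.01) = 6.8*l^2 - 2.46*l - 1.35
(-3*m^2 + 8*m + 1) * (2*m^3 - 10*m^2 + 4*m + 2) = -6*m^5 + 46*m^4 - 90*m^3 + 16*m^2 + 20*m + 2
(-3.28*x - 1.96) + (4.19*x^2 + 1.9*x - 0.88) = 4.19*x^2 - 1.38*x - 2.84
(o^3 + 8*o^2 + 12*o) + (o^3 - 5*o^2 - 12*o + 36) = 2*o^3 + 3*o^2 + 36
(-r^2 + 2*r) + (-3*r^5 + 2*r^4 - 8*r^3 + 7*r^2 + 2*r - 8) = -3*r^5 + 2*r^4 - 8*r^3 + 6*r^2 + 4*r - 8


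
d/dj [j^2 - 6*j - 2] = 2*j - 6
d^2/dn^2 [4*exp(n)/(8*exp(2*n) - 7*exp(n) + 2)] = (256*exp(4*n) + 224*exp(3*n) - 384*exp(2*n) + 56*exp(n) + 16)*exp(n)/(512*exp(6*n) - 1344*exp(5*n) + 1560*exp(4*n) - 1015*exp(3*n) + 390*exp(2*n) - 84*exp(n) + 8)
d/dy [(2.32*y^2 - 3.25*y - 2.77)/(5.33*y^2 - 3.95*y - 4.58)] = (8.1585*y^2 + 8.277*y + 3.9435)/(28.4089*y^4 - 42.107*y^3 - 33.2203*y^2 + 36.182*y + 20.9764)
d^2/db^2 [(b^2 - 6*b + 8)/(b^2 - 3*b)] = 6*(-b^3 + 8*b^2 - 24*b + 24)/(b^3*(b^3 - 9*b^2 + 27*b - 27))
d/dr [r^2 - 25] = 2*r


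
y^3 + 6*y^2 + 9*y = y*(y + 3)^2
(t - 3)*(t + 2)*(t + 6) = t^3 + 5*t^2 - 12*t - 36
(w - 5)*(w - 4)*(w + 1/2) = w^3 - 17*w^2/2 + 31*w/2 + 10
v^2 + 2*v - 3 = (v - 1)*(v + 3)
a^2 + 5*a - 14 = (a - 2)*(a + 7)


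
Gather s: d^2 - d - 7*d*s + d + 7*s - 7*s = d^2 - 7*d*s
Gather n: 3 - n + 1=4 - n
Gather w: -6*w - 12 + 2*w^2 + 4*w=2*w^2 - 2*w - 12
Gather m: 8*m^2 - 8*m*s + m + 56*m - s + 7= 8*m^2 + m*(57 - 8*s) - s + 7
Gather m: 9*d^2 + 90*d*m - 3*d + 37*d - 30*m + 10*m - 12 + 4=9*d^2 + 34*d + m*(90*d - 20) - 8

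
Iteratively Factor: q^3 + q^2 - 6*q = (q - 2)*(q^2 + 3*q) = q*(q - 2)*(q + 3)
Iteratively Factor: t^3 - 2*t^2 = (t - 2)*(t^2) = t*(t - 2)*(t)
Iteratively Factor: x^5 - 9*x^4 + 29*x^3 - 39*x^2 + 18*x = (x - 3)*(x^4 - 6*x^3 + 11*x^2 - 6*x) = x*(x - 3)*(x^3 - 6*x^2 + 11*x - 6) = x*(x - 3)^2*(x^2 - 3*x + 2) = x*(x - 3)^2*(x - 1)*(x - 2)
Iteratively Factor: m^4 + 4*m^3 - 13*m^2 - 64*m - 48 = (m + 4)*(m^3 - 13*m - 12) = (m - 4)*(m + 4)*(m^2 + 4*m + 3) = (m - 4)*(m + 1)*(m + 4)*(m + 3)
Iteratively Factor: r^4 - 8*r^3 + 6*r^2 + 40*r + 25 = (r + 1)*(r^3 - 9*r^2 + 15*r + 25) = (r + 1)^2*(r^2 - 10*r + 25) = (r - 5)*(r + 1)^2*(r - 5)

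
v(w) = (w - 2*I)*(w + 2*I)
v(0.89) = 4.79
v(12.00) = 148.00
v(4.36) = 23.01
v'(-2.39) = -4.78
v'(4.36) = 8.72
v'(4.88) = 9.76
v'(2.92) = 5.84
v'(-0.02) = -0.04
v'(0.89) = 1.78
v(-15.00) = 229.00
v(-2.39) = 9.71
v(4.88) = 27.81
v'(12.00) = 24.00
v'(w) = 2*w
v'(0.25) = 0.50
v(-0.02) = 4.00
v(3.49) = 16.18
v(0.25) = 4.06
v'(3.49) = 6.98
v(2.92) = 12.53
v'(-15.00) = -30.00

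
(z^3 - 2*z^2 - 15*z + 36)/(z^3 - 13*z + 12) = (z - 3)/(z - 1)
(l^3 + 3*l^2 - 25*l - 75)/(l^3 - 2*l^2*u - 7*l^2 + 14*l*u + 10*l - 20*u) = (-l^2 - 8*l - 15)/(-l^2 + 2*l*u + 2*l - 4*u)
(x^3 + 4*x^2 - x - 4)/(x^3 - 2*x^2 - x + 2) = (x + 4)/(x - 2)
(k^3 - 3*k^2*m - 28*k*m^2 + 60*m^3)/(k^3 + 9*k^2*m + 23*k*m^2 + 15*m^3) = (k^2 - 8*k*m + 12*m^2)/(k^2 + 4*k*m + 3*m^2)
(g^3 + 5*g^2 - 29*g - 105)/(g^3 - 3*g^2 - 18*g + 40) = (g^2 + 10*g + 21)/(g^2 + 2*g - 8)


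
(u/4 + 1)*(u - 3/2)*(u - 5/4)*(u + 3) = u^4/4 + 17*u^3/16 - 43*u^2/32 - 159*u/32 + 45/8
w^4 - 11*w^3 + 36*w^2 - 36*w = w*(w - 6)*(w - 3)*(w - 2)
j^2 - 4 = (j - 2)*(j + 2)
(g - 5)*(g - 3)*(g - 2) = g^3 - 10*g^2 + 31*g - 30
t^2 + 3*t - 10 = (t - 2)*(t + 5)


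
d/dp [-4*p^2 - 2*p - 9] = -8*p - 2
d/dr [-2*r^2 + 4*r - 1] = 4 - 4*r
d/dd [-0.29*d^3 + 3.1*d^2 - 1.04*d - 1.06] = -0.87*d^2 + 6.2*d - 1.04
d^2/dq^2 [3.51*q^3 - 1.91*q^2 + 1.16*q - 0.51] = 21.06*q - 3.82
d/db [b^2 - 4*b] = 2*b - 4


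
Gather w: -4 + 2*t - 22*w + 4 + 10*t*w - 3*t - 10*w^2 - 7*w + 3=-t - 10*w^2 + w*(10*t - 29) + 3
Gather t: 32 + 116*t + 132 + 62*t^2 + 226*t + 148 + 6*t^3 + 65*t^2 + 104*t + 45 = 6*t^3 + 127*t^2 + 446*t + 357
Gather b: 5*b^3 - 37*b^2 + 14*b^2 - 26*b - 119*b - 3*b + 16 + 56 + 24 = 5*b^3 - 23*b^2 - 148*b + 96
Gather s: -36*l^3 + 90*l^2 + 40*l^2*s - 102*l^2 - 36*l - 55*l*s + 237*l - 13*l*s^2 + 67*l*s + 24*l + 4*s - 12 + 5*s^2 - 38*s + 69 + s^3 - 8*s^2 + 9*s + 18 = -36*l^3 - 12*l^2 + 225*l + s^3 + s^2*(-13*l - 3) + s*(40*l^2 + 12*l - 25) + 75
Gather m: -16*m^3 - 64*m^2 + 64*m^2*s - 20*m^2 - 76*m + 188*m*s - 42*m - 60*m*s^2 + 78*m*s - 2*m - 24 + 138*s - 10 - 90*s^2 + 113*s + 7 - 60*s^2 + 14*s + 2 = -16*m^3 + m^2*(64*s - 84) + m*(-60*s^2 + 266*s - 120) - 150*s^2 + 265*s - 25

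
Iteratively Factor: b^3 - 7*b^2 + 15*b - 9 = (b - 1)*(b^2 - 6*b + 9) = (b - 3)*(b - 1)*(b - 3)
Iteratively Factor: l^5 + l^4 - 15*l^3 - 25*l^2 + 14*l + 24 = (l + 3)*(l^4 - 2*l^3 - 9*l^2 + 2*l + 8) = (l - 1)*(l + 3)*(l^3 - l^2 - 10*l - 8) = (l - 1)*(l + 2)*(l + 3)*(l^2 - 3*l - 4) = (l - 4)*(l - 1)*(l + 2)*(l + 3)*(l + 1)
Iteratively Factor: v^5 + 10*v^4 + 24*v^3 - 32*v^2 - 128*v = (v - 2)*(v^4 + 12*v^3 + 48*v^2 + 64*v) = (v - 2)*(v + 4)*(v^3 + 8*v^2 + 16*v) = (v - 2)*(v + 4)^2*(v^2 + 4*v) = v*(v - 2)*(v + 4)^2*(v + 4)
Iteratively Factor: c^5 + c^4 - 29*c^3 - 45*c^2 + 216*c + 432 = (c + 3)*(c^4 - 2*c^3 - 23*c^2 + 24*c + 144) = (c - 4)*(c + 3)*(c^3 + 2*c^2 - 15*c - 36) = (c - 4)^2*(c + 3)*(c^2 + 6*c + 9) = (c - 4)^2*(c + 3)^2*(c + 3)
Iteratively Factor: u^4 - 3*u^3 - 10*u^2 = (u)*(u^3 - 3*u^2 - 10*u) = u^2*(u^2 - 3*u - 10) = u^2*(u - 5)*(u + 2)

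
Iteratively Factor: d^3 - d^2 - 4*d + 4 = (d + 2)*(d^2 - 3*d + 2) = (d - 2)*(d + 2)*(d - 1)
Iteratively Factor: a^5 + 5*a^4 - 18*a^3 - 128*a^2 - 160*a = (a + 4)*(a^4 + a^3 - 22*a^2 - 40*a) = a*(a + 4)*(a^3 + a^2 - 22*a - 40) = a*(a + 2)*(a + 4)*(a^2 - a - 20) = a*(a + 2)*(a + 4)^2*(a - 5)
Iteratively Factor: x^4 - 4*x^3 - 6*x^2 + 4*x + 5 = (x + 1)*(x^3 - 5*x^2 - x + 5) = (x + 1)^2*(x^2 - 6*x + 5) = (x - 1)*(x + 1)^2*(x - 5)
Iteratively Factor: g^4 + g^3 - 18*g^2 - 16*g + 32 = (g + 2)*(g^3 - g^2 - 16*g + 16) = (g - 1)*(g + 2)*(g^2 - 16) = (g - 1)*(g + 2)*(g + 4)*(g - 4)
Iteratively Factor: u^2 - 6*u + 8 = (u - 2)*(u - 4)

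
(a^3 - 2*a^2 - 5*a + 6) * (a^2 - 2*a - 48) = a^5 - 4*a^4 - 49*a^3 + 112*a^2 + 228*a - 288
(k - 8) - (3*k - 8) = -2*k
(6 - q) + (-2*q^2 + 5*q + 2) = -2*q^2 + 4*q + 8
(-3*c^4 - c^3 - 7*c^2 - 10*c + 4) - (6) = -3*c^4 - c^3 - 7*c^2 - 10*c - 2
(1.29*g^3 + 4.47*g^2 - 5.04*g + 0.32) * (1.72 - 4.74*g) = -6.1146*g^4 - 18.969*g^3 + 31.578*g^2 - 10.1856*g + 0.5504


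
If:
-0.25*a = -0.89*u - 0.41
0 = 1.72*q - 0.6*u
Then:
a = 3.56*u + 1.64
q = 0.348837209302326*u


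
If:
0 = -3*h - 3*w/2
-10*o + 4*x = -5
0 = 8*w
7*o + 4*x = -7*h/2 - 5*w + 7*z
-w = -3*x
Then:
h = 0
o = 1/2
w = 0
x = 0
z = 1/2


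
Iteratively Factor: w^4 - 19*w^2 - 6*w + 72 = (w - 4)*(w^3 + 4*w^2 - 3*w - 18) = (w - 4)*(w + 3)*(w^2 + w - 6) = (w - 4)*(w - 2)*(w + 3)*(w + 3)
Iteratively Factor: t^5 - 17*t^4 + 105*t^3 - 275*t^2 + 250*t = (t - 5)*(t^4 - 12*t^3 + 45*t^2 - 50*t) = (t - 5)*(t - 2)*(t^3 - 10*t^2 + 25*t) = t*(t - 5)*(t - 2)*(t^2 - 10*t + 25) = t*(t - 5)^2*(t - 2)*(t - 5)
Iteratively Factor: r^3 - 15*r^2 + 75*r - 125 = (r - 5)*(r^2 - 10*r + 25) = (r - 5)^2*(r - 5)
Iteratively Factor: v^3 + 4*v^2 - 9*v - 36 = (v + 4)*(v^2 - 9) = (v - 3)*(v + 4)*(v + 3)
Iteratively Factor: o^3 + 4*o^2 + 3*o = (o)*(o^2 + 4*o + 3) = o*(o + 1)*(o + 3)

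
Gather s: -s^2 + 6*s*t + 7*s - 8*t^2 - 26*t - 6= -s^2 + s*(6*t + 7) - 8*t^2 - 26*t - 6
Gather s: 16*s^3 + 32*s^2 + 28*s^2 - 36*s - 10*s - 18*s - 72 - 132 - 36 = 16*s^3 + 60*s^2 - 64*s - 240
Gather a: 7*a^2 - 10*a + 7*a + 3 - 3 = 7*a^2 - 3*a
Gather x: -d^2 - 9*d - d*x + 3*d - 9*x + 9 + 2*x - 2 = -d^2 - 6*d + x*(-d - 7) + 7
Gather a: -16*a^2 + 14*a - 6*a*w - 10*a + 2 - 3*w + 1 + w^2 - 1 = -16*a^2 + a*(4 - 6*w) + w^2 - 3*w + 2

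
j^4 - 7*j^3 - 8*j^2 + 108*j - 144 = (j - 6)*(j - 3)*(j - 2)*(j + 4)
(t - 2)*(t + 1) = t^2 - t - 2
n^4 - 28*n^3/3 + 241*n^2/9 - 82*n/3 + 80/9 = (n - 5)*(n - 8/3)*(n - 1)*(n - 2/3)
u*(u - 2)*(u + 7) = u^3 + 5*u^2 - 14*u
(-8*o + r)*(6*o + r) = -48*o^2 - 2*o*r + r^2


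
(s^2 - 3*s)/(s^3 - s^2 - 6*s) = 1/(s + 2)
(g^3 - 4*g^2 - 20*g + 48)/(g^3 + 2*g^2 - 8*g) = (g - 6)/g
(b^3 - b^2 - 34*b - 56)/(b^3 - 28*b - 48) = (b - 7)/(b - 6)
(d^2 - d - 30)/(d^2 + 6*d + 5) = (d - 6)/(d + 1)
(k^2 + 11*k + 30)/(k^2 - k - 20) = (k^2 + 11*k + 30)/(k^2 - k - 20)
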